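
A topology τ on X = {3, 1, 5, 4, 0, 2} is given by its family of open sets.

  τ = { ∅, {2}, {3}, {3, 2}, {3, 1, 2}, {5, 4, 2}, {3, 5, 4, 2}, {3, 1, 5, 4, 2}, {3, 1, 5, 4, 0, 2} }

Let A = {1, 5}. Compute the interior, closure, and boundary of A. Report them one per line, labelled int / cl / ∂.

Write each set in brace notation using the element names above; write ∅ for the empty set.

U open, U⊆A: ∅. int(A) = ⋃ = ∅
X∖A={3, 4, 0, 2}, int(X∖A)={3, 2}, hence cl(A)={1, 5, 4, 0}
∂A: remove int from cl → {1, 5, 4, 0}

int(A) = ∅
cl(A)  = {1, 5, 4, 0}
∂A     = {1, 5, 4, 0}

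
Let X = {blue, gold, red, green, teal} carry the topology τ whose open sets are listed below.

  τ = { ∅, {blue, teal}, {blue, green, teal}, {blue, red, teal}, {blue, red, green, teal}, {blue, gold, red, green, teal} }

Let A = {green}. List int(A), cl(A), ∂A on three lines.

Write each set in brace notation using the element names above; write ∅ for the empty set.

int(A) = ∅
cl(A)  = {gold, green}
∂A     = {gold, green}

open subsets of A: ∅; so int(A) = ∅
closure: X∖int(X∖A) = X∖{blue, red, teal} = {gold, green}
∂A = {gold, green} minus ∅ = {gold, green}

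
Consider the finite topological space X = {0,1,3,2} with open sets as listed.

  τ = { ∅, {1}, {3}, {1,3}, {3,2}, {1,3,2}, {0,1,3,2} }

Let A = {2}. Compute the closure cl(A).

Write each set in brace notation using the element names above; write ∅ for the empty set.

{0,2}

complement {0,1,3}; its interior {1,3}; cl(A) = X∖{1,3} = {0,2}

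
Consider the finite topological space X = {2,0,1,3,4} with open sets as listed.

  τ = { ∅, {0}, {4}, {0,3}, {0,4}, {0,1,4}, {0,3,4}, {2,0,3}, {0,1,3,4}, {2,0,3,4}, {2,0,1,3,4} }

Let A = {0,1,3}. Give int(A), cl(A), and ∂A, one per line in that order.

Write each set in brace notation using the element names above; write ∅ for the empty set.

interior: largest open inside A is {0,3} (from ∅, {0}, {0,3})
cl via duality: int({2,4}) = {4}, so X∖{4} = {2,0,1,3}
cl∖int = {2,1}

int(A) = {0,3}
cl(A)  = {2,0,1,3}
∂A     = {2,1}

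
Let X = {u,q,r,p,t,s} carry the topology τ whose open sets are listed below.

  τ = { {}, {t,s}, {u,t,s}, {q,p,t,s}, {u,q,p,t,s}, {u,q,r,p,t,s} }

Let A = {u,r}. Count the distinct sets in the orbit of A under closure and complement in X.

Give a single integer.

cl via duality: int({q,p,t,s}) = {q,p,t,s}, so X∖{q,p,t,s} = {u,r}
Write k for closure, c for complement:
  1. A     = {u,r}
  2. cA    = {q,p,t,s}
  3. kcA   = {u,q,r,p,t,s}
  4. ckcA  = {}
applying k or c yields no new set

4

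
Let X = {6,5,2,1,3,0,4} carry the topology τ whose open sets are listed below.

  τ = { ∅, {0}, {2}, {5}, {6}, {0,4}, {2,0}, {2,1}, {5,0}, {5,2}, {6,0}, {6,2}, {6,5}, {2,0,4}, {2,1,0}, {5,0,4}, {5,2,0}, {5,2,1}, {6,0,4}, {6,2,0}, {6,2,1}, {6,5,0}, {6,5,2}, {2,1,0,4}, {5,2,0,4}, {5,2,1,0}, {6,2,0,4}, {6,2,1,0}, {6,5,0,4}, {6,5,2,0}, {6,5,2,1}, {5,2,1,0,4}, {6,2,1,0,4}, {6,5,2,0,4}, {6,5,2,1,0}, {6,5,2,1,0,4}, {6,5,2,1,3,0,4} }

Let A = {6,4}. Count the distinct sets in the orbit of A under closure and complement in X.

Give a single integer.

complement {5,2,1,3,0}; its interior {5,2,1,0}; cl(A) = X∖{5,2,1,0} = {6,3,4}
With k = closure, c = complement:
  1. A     = {6,4}
  2. kA    = {6,3,4}
  3. cA    = {5,2,1,3,0}
  4. ckA   = {5,2,1,0}
  5. kcA   = {5,2,1,3,0,4}
  6. ckcA  = {6}
  7. kckcA = {6,3}
  8. ckckcA = {5,2,1,0,4}
k, c of each give nothing new

8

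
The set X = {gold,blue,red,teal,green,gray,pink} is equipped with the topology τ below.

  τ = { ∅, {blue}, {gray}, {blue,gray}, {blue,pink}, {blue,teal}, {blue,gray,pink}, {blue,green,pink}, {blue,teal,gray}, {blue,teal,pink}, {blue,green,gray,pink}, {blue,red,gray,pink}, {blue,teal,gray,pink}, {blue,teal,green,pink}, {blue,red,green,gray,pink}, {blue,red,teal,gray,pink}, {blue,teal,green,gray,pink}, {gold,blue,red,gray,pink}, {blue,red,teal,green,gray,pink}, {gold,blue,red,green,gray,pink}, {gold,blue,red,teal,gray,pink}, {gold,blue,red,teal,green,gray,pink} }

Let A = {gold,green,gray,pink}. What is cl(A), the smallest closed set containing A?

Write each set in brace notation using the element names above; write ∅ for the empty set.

complement {blue,red,teal}; its interior {blue,teal}; cl(A) = X∖{blue,teal} = {gold,red,green,gray,pink}

{gold,red,green,gray,pink}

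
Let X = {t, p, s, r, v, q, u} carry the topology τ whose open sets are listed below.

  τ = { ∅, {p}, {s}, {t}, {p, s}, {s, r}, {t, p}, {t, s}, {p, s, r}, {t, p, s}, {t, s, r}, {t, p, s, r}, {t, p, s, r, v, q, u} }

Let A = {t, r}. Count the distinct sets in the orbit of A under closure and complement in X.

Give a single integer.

8

X∖A={p, s, v, q, u}, int(X∖A)={p, s}, hence cl(A)={t, r, v, q, u}
Orbit (k=closure, c=complement):
  1. A     = {t, r}
  2. kA    = {t, r, v, q, u}
  3. cA    = {p, s, v, q, u}
  4. ckA   = {p, s}
  5. kcA   = {p, s, r, v, q, u}
  6. ckcA  = {t}
  7. kckcA = {t, v, q, u}
  8. ckckcA = {p, s, r}
(closed under both — stop)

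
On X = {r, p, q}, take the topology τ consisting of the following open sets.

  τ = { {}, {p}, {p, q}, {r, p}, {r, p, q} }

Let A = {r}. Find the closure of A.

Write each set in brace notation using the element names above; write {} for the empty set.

complement {p, q}; its interior {p, q}; cl(A) = X∖{p, q} = {r}

{r}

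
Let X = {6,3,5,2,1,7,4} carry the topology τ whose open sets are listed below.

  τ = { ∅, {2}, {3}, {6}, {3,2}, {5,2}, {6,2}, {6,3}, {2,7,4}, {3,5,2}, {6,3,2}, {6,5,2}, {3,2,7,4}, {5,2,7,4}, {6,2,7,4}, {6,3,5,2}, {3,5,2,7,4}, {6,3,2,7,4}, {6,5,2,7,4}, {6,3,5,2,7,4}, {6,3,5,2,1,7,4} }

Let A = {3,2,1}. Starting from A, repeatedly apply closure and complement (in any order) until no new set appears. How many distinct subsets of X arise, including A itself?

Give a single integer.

8

X∖A={6,5,7,4}, int(X∖A)={6}, hence cl(A)={3,5,2,1,7,4}
Orbit (k=closure, c=complement):
  1. A     = {3,2,1}
  2. kA    = {3,5,2,1,7,4}
  3. cA    = {6,5,7,4}
  4. ckA   = {6}
  5. kcA   = {6,5,1,7,4}
  6. kckA  = {6,1}
  7. ckcA  = {3,2}
  8. ckckA = {3,5,2,7,4}
(closed under both — stop)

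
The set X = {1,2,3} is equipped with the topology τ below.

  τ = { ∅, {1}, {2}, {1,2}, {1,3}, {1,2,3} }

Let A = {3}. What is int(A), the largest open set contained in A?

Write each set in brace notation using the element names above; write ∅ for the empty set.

∅

opens ⊆ A: ∅; union → int = ∅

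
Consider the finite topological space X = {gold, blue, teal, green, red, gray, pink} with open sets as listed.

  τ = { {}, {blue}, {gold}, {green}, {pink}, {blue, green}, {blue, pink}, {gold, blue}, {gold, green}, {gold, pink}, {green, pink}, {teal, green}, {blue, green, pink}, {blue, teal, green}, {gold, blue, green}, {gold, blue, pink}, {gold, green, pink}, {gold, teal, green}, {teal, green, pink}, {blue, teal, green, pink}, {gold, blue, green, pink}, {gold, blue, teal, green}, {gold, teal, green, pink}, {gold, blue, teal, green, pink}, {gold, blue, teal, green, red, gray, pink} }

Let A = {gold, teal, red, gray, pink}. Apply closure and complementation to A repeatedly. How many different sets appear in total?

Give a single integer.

X∖A={blue, green}, int(X∖A)={blue, green}, hence cl(A)={gold, teal, red, gray, pink}
Orbit (k=closure, c=complement):
  1. A     = {gold, teal, red, gray, pink}
  2. cA    = {blue, green}
  3. kcA   = {blue, teal, green, red, gray}
  4. ckcA  = {gold, pink}
  5. kckcA = {gold, red, gray, pink}
  6. ckckcA = {blue, teal, green}
(closed under both — stop)

6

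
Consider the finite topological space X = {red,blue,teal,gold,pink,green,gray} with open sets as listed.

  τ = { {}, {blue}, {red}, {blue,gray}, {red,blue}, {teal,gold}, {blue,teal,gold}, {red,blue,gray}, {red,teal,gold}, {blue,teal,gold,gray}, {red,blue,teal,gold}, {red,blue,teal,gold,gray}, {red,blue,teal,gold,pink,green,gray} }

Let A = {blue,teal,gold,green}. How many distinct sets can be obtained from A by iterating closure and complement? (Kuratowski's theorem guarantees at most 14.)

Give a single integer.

8

X∖A={red,pink,gray}, int(X∖A)={red}, hence cl(A)={blue,teal,gold,pink,green,gray}
Orbit (k=closure, c=complement):
  1. A     = {blue,teal,gold,green}
  2. kA    = {blue,teal,gold,pink,green,gray}
  3. cA    = {red,pink,gray}
  4. ckA   = {red}
  5. kcA   = {red,pink,green,gray}
  6. kckA  = {red,pink,green}
  7. ckcA  = {blue,teal,gold}
  8. ckckA = {blue,teal,gold,gray}
(closed under both — stop)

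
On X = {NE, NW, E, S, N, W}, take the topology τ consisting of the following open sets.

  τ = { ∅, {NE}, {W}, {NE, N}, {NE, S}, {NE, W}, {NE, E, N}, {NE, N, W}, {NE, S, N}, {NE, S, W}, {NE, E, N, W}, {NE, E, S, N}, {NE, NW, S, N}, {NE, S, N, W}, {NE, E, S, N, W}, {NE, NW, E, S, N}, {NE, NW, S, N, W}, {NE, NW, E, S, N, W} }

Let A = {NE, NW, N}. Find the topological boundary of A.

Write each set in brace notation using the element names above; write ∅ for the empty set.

{NW, E, S}

interior: largest open inside A is {NE, N} (from ∅, {NE}, {NE, N})
cl via duality: int({E, S, W}) = {W}, so X∖{W} = {NE, NW, E, S, N}
cl∖int = {NW, E, S}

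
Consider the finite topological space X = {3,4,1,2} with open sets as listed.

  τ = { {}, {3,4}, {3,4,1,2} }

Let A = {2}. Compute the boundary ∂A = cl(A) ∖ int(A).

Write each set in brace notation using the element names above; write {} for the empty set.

{1,2}

open subsets of A: {}; so int(A) = {}
closure: X∖int(X∖A) = X∖{3,4} = {1,2}
∂A = {1,2} minus {} = {1,2}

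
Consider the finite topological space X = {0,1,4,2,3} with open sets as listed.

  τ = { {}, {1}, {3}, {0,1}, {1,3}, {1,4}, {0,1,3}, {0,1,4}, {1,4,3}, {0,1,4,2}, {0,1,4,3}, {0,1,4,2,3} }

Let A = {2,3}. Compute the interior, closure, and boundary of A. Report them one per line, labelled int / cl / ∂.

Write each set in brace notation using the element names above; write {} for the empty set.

int(A) = {3}
cl(A)  = {2,3}
∂A     = {2}

interior: largest open inside A is {3} (from {}, {3})
cl via duality: int({0,1,4}) = {0,1,4}, so X∖{0,1,4} = {2,3}
cl∖int = {2}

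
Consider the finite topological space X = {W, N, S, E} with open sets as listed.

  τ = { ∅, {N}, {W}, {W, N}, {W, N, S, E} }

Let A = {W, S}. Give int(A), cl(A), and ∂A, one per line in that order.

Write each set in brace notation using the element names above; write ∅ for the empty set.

open subsets of A: ∅, {W}; so int(A) = {W}
closure: X∖int(X∖A) = X∖{N} = {W, S, E}
∂A = {W, S, E} minus {W} = {S, E}

int(A) = {W}
cl(A)  = {W, S, E}
∂A     = {S, E}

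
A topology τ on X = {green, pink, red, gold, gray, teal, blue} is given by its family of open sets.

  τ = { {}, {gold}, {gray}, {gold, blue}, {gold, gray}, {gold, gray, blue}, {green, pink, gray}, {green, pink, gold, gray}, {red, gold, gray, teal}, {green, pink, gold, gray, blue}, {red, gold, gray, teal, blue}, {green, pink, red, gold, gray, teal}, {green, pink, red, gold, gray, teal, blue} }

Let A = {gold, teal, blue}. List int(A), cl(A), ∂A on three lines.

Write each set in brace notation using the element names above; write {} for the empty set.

U open, U⊆A: {}, {gold}, {gold, blue}. int(A) = ⋃ = {gold, blue}
X∖A={green, pink, red, gray}, int(X∖A)={green, pink, gray}, hence cl(A)={red, gold, teal, blue}
∂A: remove int from cl → {red, teal}

int(A) = {gold, blue}
cl(A)  = {red, gold, teal, blue}
∂A     = {red, teal}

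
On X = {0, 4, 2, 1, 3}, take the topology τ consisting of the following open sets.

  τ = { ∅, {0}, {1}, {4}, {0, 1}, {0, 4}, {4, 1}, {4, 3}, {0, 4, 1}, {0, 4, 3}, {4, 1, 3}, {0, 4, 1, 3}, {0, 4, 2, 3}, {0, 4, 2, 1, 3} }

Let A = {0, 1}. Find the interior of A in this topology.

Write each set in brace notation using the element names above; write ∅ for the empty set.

{0, 1}

opens ⊆ A: ∅, {0}, {1}, {0, 1}; union → int = {0, 1}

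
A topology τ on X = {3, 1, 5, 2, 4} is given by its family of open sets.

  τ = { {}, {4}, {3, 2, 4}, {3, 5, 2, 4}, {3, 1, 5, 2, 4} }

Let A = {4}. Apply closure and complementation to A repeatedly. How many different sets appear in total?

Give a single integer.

cl via duality: int({3, 1, 5, 2}) = {}, so X∖{} = {3, 1, 5, 2, 4}
Write k for closure, c for complement:
  1. A     = {4}
  2. kA    = {3, 1, 5, 2, 4}
  3. cA    = {3, 1, 5, 2}
  4. ckA   = {}
applying k or c yields no new set

4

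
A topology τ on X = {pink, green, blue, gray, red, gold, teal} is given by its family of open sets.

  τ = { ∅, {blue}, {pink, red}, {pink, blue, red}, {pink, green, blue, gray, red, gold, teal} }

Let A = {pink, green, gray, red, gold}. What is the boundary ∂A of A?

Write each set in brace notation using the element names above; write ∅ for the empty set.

opens ⊆ A: ∅, {pink, red}; union → int = {pink, red}
complement {blue, teal}; its interior {blue}; cl(A) = X∖{blue} = {pink, green, gray, red, gold, teal}
boundary = {pink, green, gray, red, gold, teal} ∖ {pink, red} = {green, gray, gold, teal}

{green, gray, gold, teal}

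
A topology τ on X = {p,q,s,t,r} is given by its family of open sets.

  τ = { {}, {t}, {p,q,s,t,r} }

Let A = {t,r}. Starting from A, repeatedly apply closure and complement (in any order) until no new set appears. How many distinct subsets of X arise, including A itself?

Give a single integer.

6

closure: X∖int(X∖A) = X∖{} = {p,q,s,t,r}
Let k=closure and c=complement:
  1. A     = {t,r}
  2. kA    = {p,q,s,t,r}
  3. cA    = {p,q,s}
  4. ckA   = {}
  5. kcA   = {p,q,s,r}
  6. ckcA  = {t}
— saturated at 6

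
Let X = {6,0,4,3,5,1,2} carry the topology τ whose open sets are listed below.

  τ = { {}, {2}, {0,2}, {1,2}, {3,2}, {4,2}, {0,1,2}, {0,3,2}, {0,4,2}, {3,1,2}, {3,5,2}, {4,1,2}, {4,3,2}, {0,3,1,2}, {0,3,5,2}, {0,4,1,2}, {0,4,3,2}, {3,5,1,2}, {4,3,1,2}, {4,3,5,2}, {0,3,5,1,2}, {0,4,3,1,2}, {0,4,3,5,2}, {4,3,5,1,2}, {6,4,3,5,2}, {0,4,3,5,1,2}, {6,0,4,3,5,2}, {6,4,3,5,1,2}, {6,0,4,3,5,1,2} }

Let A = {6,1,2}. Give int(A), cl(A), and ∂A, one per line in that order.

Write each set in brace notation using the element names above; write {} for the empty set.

interior: largest open inside A is {1,2} (from {}, {2}, {1,2})
cl via duality: int({0,4,3,5}) = {}, so X∖{} = {6,0,4,3,5,1,2}
cl∖int = {6,0,4,3,5}

int(A) = {1,2}
cl(A)  = {6,0,4,3,5,1,2}
∂A     = {6,0,4,3,5}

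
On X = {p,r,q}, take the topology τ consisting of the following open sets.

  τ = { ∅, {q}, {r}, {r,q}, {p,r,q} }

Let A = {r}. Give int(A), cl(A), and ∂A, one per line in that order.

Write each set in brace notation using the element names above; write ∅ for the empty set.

open subsets of A: ∅, {r}; so int(A) = {r}
closure: X∖int(X∖A) = X∖{q} = {p,r}
∂A = {p,r} minus {r} = {p}

int(A) = {r}
cl(A)  = {p,r}
∂A     = {p}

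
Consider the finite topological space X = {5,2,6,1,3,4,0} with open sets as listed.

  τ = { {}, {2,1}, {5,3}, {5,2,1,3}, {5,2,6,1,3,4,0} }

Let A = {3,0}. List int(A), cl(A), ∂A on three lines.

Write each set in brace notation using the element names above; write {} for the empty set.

int(A) = {}
cl(A)  = {5,6,3,4,0}
∂A     = {5,6,3,4,0}

open subsets of A: {}; so int(A) = {}
closure: X∖int(X∖A) = X∖{2,1} = {5,6,3,4,0}
∂A = {5,6,3,4,0} minus {} = {5,6,3,4,0}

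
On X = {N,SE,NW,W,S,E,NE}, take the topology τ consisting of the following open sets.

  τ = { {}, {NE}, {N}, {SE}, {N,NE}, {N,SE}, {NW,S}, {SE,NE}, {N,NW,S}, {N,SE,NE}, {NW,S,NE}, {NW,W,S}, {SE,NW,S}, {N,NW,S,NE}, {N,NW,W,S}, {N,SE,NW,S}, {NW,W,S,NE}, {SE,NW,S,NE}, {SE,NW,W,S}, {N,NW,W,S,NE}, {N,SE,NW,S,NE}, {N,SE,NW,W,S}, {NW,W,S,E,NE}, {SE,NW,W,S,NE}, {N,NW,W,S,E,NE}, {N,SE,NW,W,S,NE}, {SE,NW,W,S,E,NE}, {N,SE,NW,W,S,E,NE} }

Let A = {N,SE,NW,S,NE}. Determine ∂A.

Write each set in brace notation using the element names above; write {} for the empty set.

U open, U⊆A: {}, {N}, {NE}, {SE}, {NW,S}, {N,SE}, {SE,NE}, {N,NE}, {NW,S,NE}, {N,SE,NE}, {SE,NW,S}, {N,NW,S}, {N,NW,S,NE}, {N,SE,NW,S}, {SE,NW,S,NE}, {N,SE,NW,S,NE}. int(A) = ⋃ = {N,SE,NW,S,NE}
X∖A={W,E}, int(X∖A)={}, hence cl(A)={N,SE,NW,W,S,E,NE}
∂A: remove int from cl → {W,E}

{W,E}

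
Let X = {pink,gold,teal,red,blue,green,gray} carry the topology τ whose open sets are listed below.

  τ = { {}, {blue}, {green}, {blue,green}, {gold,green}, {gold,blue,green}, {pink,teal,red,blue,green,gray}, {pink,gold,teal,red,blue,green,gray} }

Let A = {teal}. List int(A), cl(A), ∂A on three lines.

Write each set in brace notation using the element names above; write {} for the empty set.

int(A) = {}
cl(A)  = {pink,teal,red,gray}
∂A     = {pink,teal,red,gray}

U open, U⊆A: {}. int(A) = ⋃ = {}
X∖A={pink,gold,red,blue,green,gray}, int(X∖A)={gold,blue,green}, hence cl(A)={pink,teal,red,gray}
∂A: remove int from cl → {pink,teal,red,gray}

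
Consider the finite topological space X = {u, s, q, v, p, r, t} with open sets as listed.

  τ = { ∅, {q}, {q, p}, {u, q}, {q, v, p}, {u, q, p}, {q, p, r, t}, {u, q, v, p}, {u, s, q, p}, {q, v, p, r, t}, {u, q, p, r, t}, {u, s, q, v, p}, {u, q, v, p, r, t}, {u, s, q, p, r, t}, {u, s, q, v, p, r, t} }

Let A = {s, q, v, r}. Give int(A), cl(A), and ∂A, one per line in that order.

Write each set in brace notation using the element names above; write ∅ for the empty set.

U open, U⊆A: ∅, {q}. int(A) = ⋃ = {q}
X∖A={u, p, t}, int(X∖A)=∅, hence cl(A)={u, s, q, v, p, r, t}
∂A: remove int from cl → {u, s, v, p, r, t}

int(A) = {q}
cl(A)  = {u, s, q, v, p, r, t}
∂A     = {u, s, v, p, r, t}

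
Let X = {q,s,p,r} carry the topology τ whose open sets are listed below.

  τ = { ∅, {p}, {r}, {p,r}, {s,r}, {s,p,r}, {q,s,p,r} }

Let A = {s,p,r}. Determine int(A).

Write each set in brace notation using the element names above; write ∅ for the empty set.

interior: largest open inside A is {s,p,r} (from ∅, {r}, {p}, {p,r}, {s,r}, {s,p,r})

{s,p,r}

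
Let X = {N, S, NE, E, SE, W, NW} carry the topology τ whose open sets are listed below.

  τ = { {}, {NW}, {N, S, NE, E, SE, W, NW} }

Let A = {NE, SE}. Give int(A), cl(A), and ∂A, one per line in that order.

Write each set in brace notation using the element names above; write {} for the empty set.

int(A) = {}
cl(A)  = {N, S, NE, E, SE, W}
∂A     = {N, S, NE, E, SE, W}

interior: largest open inside A is {} (from {})
cl via duality: int({N, S, E, W, NW}) = {NW}, so X∖{NW} = {N, S, NE, E, SE, W}
cl∖int = {N, S, NE, E, SE, W}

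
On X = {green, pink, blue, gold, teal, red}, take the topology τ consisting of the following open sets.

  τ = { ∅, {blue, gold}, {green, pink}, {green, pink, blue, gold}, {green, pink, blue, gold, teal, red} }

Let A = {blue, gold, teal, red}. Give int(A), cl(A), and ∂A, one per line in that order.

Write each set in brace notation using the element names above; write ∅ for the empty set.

int(A) = {blue, gold}
cl(A)  = {blue, gold, teal, red}
∂A     = {teal, red}

interior: largest open inside A is {blue, gold} (from ∅, {blue, gold})
cl via duality: int({green, pink}) = {green, pink}, so X∖{green, pink} = {blue, gold, teal, red}
cl∖int = {teal, red}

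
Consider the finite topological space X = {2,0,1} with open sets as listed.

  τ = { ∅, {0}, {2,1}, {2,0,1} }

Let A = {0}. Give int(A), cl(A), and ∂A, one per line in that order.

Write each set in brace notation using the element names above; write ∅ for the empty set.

open subsets of A: ∅, {0}; so int(A) = {0}
closure: X∖int(X∖A) = X∖{2,1} = {0}
∂A = {0} minus {0} = ∅

int(A) = {0}
cl(A)  = {0}
∂A     = ∅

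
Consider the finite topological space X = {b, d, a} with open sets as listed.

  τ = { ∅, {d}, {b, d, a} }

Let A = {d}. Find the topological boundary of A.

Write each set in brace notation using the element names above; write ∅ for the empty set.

{b, a}

opens ⊆ A: ∅, {d}; union → int = {d}
complement {b, a}; its interior ∅; cl(A) = X∖∅ = {b, d, a}
boundary = {b, d, a} ∖ {d} = {b, a}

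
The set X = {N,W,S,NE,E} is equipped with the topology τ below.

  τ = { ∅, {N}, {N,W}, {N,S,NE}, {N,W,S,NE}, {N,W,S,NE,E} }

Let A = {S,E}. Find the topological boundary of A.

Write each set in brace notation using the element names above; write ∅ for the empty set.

U open, U⊆A: ∅. int(A) = ⋃ = ∅
X∖A={N,W,NE}, int(X∖A)={N,W}, hence cl(A)={S,NE,E}
∂A: remove int from cl → {S,NE,E}

{S,NE,E}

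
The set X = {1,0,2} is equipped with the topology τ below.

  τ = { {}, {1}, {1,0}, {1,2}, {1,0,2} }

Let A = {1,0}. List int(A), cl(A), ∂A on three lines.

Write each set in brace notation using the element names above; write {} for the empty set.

int(A) = {1,0}
cl(A)  = {1,0,2}
∂A     = {2}

opens ⊆ A: {}, {1}, {1,0}; union → int = {1,0}
complement {2}; its interior {}; cl(A) = X∖{} = {1,0,2}
boundary = {1,0,2} ∖ {1,0} = {2}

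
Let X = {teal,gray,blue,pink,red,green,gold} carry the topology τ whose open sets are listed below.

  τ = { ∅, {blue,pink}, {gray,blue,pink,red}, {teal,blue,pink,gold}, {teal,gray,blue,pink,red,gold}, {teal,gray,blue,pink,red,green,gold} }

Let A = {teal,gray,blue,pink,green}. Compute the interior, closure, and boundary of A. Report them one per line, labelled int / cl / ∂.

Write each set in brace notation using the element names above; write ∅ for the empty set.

opens ⊆ A: ∅, {blue,pink}; union → int = {blue,pink}
complement {red,gold}; its interior ∅; cl(A) = X∖∅ = {teal,gray,blue,pink,red,green,gold}
boundary = {teal,gray,blue,pink,red,green,gold} ∖ {blue,pink} = {teal,gray,red,green,gold}

int(A) = {blue,pink}
cl(A)  = {teal,gray,blue,pink,red,green,gold}
∂A     = {teal,gray,red,green,gold}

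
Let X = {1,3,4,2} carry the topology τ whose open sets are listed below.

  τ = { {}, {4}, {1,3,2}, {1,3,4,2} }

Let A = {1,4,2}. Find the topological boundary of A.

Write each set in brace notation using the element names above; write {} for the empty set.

interior: largest open inside A is {4} (from {}, {4})
cl via duality: int({3}) = {}, so X∖{} = {1,3,4,2}
cl∖int = {1,3,2}

{1,3,2}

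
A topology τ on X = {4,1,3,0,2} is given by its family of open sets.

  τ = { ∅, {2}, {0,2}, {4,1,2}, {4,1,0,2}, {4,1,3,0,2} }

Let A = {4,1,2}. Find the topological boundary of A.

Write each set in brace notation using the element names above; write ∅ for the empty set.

U open, U⊆A: ∅, {2}, {4,1,2}. int(A) = ⋃ = {4,1,2}
X∖A={3,0}, int(X∖A)=∅, hence cl(A)={4,1,3,0,2}
∂A: remove int from cl → {3,0}

{3,0}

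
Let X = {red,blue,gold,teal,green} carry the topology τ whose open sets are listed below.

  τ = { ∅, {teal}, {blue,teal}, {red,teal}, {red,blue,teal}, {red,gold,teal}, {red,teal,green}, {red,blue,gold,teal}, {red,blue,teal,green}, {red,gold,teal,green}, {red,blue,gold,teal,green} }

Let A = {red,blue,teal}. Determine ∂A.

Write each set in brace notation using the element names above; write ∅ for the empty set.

opens ⊆ A: ∅, {teal}, {red,teal}, {blue,teal}, {red,blue,teal}; union → int = {red,blue,teal}
complement {gold,green}; its interior ∅; cl(A) = X∖∅ = {red,blue,gold,teal,green}
boundary = {red,blue,gold,teal,green} ∖ {red,blue,teal} = {gold,green}

{gold,green}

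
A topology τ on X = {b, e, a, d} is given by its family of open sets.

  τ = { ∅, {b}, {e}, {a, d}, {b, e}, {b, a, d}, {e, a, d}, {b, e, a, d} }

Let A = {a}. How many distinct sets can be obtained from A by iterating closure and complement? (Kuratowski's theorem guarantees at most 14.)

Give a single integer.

X∖A={b, e, d}, int(X∖A)={b, e}, hence cl(A)={a, d}
Orbit (k=closure, c=complement):
  1. A     = {a}
  2. kA    = {a, d}
  3. cA    = {b, e, d}
  4. ckA   = {b, e}
  5. kcA   = {b, e, a, d}
  6. ckcA  = ∅
(closed under both — stop)

6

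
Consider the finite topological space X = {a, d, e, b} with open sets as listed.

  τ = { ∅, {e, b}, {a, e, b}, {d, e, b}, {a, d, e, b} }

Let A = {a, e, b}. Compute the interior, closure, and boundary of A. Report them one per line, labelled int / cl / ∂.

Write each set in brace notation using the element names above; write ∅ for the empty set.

int(A) = {a, e, b}
cl(A)  = {a, d, e, b}
∂A     = {d}

opens ⊆ A: ∅, {e, b}, {a, e, b}; union → int = {a, e, b}
complement {d}; its interior ∅; cl(A) = X∖∅ = {a, d, e, b}
boundary = {a, d, e, b} ∖ {a, e, b} = {d}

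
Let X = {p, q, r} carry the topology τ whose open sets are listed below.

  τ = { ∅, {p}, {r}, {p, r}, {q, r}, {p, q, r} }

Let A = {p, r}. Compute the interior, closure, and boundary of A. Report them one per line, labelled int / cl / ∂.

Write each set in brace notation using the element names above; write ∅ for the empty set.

interior: largest open inside A is {p, r} (from ∅, {r}, {p}, {p, r})
cl via duality: int({q}) = ∅, so X∖∅ = {p, q, r}
cl∖int = {q}

int(A) = {p, r}
cl(A)  = {p, q, r}
∂A     = {q}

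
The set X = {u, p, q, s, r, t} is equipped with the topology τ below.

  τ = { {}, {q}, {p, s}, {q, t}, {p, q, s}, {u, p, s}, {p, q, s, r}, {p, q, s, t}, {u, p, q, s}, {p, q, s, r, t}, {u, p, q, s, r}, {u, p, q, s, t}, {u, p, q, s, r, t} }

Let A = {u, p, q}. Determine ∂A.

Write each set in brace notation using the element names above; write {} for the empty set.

open subsets of A: {}, {q}; so int(A) = {q}
closure: X∖int(X∖A) = X∖{} = {u, p, q, s, r, t}
∂A = {u, p, q, s, r, t} minus {q} = {u, p, s, r, t}

{u, p, s, r, t}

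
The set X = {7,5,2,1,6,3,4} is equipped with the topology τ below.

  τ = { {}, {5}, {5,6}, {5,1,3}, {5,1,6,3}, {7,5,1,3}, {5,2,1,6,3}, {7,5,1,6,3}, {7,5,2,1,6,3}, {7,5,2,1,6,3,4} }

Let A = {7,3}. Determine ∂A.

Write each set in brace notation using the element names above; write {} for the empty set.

{7,2,1,3,4}

opens ⊆ A: {}; union → int = {}
complement {5,2,1,6,4}; its interior {5,6}; cl(A) = X∖{5,6} = {7,2,1,3,4}
boundary = {7,2,1,3,4} ∖ {} = {7,2,1,3,4}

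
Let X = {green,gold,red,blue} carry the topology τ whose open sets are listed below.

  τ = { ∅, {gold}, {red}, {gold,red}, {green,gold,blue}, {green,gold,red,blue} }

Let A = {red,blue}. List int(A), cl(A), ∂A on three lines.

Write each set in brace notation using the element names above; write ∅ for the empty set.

open subsets of A: ∅, {red}; so int(A) = {red}
closure: X∖int(X∖A) = X∖{gold} = {green,red,blue}
∂A = {green,red,blue} minus {red} = {green,blue}

int(A) = {red}
cl(A)  = {green,red,blue}
∂A     = {green,blue}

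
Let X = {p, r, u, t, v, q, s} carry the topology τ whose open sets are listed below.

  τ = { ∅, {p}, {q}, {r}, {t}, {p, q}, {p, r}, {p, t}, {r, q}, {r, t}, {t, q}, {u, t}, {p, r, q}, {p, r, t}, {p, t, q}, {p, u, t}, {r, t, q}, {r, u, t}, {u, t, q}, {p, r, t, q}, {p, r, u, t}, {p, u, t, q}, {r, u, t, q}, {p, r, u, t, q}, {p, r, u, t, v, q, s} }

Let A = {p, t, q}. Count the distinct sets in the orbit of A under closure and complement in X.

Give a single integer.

6

cl via duality: int({r, u, v, s}) = {r}, so X∖{r} = {p, u, t, v, q, s}
Write k for closure, c for complement:
  1. A     = {p, t, q}
  2. kA    = {p, u, t, v, q, s}
  3. cA    = {r, u, v, s}
  4. ckA   = {r}
  5. kckA  = {r, v, s}
  6. ckckA = {p, u, t, q}
applying k or c yields no new set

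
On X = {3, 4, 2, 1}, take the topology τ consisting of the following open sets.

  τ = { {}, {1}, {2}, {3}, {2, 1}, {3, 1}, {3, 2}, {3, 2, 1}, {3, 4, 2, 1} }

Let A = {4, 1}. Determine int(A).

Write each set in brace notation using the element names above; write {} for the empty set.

U open, U⊆A: {}, {1}. int(A) = ⋃ = {1}

{1}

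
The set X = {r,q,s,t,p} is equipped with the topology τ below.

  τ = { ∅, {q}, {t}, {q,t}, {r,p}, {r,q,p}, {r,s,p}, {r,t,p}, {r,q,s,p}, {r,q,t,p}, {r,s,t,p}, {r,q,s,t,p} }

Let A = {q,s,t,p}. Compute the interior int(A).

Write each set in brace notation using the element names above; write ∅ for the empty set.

{q,t}

opens ⊆ A: ∅, {t}, {q}, {q,t}; union → int = {q,t}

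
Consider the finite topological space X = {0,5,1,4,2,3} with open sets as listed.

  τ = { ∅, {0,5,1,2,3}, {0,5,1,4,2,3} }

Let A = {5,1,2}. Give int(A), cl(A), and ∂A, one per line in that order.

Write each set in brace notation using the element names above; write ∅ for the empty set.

U open, U⊆A: ∅. int(A) = ⋃ = ∅
X∖A={0,4,3}, int(X∖A)=∅, hence cl(A)={0,5,1,4,2,3}
∂A: remove int from cl → {0,5,1,4,2,3}

int(A) = ∅
cl(A)  = {0,5,1,4,2,3}
∂A     = {0,5,1,4,2,3}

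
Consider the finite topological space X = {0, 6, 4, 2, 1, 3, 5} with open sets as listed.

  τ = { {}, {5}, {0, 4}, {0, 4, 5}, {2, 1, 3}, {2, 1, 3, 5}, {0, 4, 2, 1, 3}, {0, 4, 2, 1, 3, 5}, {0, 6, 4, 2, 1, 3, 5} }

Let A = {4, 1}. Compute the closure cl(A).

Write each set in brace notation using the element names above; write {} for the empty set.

complement {0, 6, 2, 3, 5}; its interior {5}; cl(A) = X∖{5} = {0, 6, 4, 2, 1, 3}

{0, 6, 4, 2, 1, 3}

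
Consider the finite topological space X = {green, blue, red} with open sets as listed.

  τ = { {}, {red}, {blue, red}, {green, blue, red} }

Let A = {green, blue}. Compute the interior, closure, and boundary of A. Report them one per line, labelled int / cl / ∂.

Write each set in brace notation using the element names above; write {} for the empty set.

U open, U⊆A: {}. int(A) = ⋃ = {}
X∖A={red}, int(X∖A)={red}, hence cl(A)={green, blue}
∂A: remove int from cl → {green, blue}

int(A) = {}
cl(A)  = {green, blue}
∂A     = {green, blue}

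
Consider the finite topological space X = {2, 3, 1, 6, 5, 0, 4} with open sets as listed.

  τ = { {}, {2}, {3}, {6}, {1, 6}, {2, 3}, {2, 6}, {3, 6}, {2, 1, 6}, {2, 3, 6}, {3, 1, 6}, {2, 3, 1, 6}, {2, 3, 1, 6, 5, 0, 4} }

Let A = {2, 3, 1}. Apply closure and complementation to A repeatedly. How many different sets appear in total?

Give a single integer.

closure: X∖int(X∖A) = X∖{6} = {2, 3, 1, 5, 0, 4}
Let k=closure and c=complement:
  1. A     = {2, 3, 1}
  2. kA    = {2, 3, 1, 5, 0, 4}
  3. cA    = {6, 5, 0, 4}
  4. ckA   = {6}
  5. kcA   = {1, 6, 5, 0, 4}
  6. ckcA  = {2, 3}
  7. kckcA = {2, 3, 5, 0, 4}
  8. ckckcA = {1, 6}
— saturated at 8

8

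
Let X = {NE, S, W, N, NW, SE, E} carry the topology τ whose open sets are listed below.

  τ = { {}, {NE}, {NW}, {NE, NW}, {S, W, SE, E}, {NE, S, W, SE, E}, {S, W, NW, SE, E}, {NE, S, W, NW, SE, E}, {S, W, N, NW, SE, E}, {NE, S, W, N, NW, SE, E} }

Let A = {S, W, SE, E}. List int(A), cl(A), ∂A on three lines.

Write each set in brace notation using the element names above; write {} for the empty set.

int(A) = {S, W, SE, E}
cl(A)  = {S, W, N, SE, E}
∂A     = {N}

open subsets of A: {}, {S, W, SE, E}; so int(A) = {S, W, SE, E}
closure: X∖int(X∖A) = X∖{NE, NW} = {S, W, N, SE, E}
∂A = {S, W, N, SE, E} minus {S, W, SE, E} = {N}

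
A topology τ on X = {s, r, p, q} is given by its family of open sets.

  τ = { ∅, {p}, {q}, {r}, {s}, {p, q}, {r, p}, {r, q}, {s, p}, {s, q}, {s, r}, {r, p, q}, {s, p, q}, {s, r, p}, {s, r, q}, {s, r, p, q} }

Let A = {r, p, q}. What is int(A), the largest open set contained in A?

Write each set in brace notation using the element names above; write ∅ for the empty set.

U open, U⊆A: ∅, {p}, {q}, {r}, {r, q}, {p, q}, {r, p}, {r, p, q}. int(A) = ⋃ = {r, p, q}

{r, p, q}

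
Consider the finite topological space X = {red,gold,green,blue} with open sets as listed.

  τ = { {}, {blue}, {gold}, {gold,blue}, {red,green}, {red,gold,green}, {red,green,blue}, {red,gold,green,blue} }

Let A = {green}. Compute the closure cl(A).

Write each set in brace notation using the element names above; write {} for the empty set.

X∖A={red,gold,blue}, int(X∖A)={gold,blue}, hence cl(A)={red,green}

{red,green}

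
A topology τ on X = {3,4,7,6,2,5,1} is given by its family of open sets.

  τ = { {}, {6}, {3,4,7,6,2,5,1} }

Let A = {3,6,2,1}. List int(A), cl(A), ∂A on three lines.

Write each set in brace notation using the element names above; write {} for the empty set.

open subsets of A: {}, {6}; so int(A) = {6}
closure: X∖int(X∖A) = X∖{} = {3,4,7,6,2,5,1}
∂A = {3,4,7,6,2,5,1} minus {6} = {3,4,7,2,5,1}

int(A) = {6}
cl(A)  = {3,4,7,6,2,5,1}
∂A     = {3,4,7,2,5,1}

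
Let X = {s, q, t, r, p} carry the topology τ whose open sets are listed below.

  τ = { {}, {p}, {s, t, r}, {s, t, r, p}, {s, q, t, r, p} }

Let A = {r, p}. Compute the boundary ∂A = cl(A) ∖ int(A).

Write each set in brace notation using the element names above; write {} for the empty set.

{s, q, t, r}

interior: largest open inside A is {p} (from {}, {p})
cl via duality: int({s, q, t}) = {}, so X∖{} = {s, q, t, r, p}
cl∖int = {s, q, t, r}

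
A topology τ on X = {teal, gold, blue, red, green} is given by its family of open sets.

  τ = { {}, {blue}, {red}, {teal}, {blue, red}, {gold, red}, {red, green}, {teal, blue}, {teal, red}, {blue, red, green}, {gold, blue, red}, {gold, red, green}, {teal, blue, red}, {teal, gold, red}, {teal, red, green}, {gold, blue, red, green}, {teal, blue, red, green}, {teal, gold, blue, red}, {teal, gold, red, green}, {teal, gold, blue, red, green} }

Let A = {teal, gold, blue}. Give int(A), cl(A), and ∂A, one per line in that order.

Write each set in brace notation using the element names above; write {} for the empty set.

U open, U⊆A: {}, {teal}, {blue}, {teal, blue}. int(A) = ⋃ = {teal, blue}
X∖A={red, green}, int(X∖A)={red, green}, hence cl(A)={teal, gold, blue}
∂A: remove int from cl → {gold}

int(A) = {teal, blue}
cl(A)  = {teal, gold, blue}
∂A     = {gold}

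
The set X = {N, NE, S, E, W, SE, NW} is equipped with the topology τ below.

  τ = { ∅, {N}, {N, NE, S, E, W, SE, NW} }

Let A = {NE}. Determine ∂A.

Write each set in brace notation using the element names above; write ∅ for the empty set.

interior: largest open inside A is ∅ (from ∅)
cl via duality: int({N, S, E, W, SE, NW}) = {N}, so X∖{N} = {NE, S, E, W, SE, NW}
cl∖int = {NE, S, E, W, SE, NW}

{NE, S, E, W, SE, NW}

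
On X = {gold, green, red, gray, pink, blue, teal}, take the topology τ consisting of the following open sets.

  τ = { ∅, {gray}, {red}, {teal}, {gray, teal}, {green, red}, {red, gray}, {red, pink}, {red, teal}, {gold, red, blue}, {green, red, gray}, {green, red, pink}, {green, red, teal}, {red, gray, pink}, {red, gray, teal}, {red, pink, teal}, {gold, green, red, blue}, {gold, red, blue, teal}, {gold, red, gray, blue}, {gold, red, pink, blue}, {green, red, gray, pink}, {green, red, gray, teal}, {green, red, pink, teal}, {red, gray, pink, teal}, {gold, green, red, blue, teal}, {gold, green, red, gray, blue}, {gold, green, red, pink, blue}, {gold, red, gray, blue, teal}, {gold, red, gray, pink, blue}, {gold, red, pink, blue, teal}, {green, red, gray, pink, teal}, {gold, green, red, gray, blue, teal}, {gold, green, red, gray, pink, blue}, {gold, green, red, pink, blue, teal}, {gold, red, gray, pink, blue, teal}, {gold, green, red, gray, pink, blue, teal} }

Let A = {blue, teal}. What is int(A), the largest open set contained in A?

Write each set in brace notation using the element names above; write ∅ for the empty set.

{teal}

U open, U⊆A: ∅, {teal}. int(A) = ⋃ = {teal}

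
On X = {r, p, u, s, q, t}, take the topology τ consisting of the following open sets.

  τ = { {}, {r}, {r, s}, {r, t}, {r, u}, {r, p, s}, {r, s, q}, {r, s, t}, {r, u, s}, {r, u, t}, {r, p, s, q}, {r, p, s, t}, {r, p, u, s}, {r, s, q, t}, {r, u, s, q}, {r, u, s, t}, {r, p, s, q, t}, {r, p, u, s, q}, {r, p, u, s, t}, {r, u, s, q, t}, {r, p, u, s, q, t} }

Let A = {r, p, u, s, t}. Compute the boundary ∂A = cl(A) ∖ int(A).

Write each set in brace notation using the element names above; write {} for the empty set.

{q}

opens ⊆ A: {}, {r}, {r, u}, {r, s}, {r, t}, {r, u, t}, {r, s, t}, {r, p, s}, {r, u, s}, {r, p, s, t}, {r, u, s, t}, {r, p, u, s}, {r, p, u, s, t}; union → int = {r, p, u, s, t}
complement {q}; its interior {}; cl(A) = X∖{} = {r, p, u, s, q, t}
boundary = {r, p, u, s, q, t} ∖ {r, p, u, s, t} = {q}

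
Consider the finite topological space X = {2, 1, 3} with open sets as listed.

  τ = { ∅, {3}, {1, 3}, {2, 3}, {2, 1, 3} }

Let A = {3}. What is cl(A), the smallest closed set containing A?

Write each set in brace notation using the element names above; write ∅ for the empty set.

{2, 1, 3}

X∖A={2, 1}, int(X∖A)=∅, hence cl(A)={2, 1, 3}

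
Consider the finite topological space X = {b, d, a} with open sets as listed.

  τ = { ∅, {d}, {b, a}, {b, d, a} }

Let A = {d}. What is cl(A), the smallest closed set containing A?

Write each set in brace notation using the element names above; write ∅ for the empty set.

{d}

complement {b, a}; its interior {b, a}; cl(A) = X∖{b, a} = {d}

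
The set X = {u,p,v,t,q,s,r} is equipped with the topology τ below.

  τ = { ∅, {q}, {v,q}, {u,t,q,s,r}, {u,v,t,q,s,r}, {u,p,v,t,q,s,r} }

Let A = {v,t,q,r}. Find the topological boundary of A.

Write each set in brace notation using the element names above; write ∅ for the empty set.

{u,p,t,s,r}

U open, U⊆A: ∅, {q}, {v,q}. int(A) = ⋃ = {v,q}
X∖A={u,p,s}, int(X∖A)=∅, hence cl(A)={u,p,v,t,q,s,r}
∂A: remove int from cl → {u,p,t,s,r}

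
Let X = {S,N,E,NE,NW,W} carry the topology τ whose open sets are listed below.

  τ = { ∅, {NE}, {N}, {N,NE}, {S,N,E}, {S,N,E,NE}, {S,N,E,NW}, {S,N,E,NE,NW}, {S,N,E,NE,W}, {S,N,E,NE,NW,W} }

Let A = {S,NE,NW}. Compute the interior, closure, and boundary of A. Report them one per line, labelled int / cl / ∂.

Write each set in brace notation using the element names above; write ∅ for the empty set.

opens ⊆ A: ∅, {NE}; union → int = {NE}
complement {N,E,W}; its interior {N}; cl(A) = X∖{N} = {S,E,NE,NW,W}
boundary = {S,E,NE,NW,W} ∖ {NE} = {S,E,NW,W}

int(A) = {NE}
cl(A)  = {S,E,NE,NW,W}
∂A     = {S,E,NW,W}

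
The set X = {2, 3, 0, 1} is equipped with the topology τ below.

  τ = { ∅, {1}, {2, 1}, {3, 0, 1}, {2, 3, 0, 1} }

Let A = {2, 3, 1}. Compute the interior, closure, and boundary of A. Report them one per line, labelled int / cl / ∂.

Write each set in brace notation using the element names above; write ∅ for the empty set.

U open, U⊆A: ∅, {1}, {2, 1}. int(A) = ⋃ = {2, 1}
X∖A={0}, int(X∖A)=∅, hence cl(A)={2, 3, 0, 1}
∂A: remove int from cl → {3, 0}

int(A) = {2, 1}
cl(A)  = {2, 3, 0, 1}
∂A     = {3, 0}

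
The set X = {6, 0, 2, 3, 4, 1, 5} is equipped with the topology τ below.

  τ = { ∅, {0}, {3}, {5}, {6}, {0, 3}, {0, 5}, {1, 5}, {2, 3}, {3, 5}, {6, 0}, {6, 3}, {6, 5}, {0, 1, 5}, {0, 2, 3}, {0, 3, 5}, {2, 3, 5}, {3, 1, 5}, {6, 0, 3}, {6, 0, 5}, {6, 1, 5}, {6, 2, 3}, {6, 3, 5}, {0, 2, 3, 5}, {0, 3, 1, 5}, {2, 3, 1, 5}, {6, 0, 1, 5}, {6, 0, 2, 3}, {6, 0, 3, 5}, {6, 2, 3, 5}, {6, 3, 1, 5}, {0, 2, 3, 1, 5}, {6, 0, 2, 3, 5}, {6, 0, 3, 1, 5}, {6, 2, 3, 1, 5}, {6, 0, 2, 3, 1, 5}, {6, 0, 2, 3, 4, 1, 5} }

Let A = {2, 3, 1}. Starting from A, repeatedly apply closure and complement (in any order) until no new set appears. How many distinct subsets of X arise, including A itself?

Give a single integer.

8

complement {6, 0, 4, 5}; its interior {6, 0, 5}; cl(A) = X∖{6, 0, 5} = {2, 3, 4, 1}
With k = closure, c = complement:
  1. A     = {2, 3, 1}
  2. kA    = {2, 3, 4, 1}
  3. cA    = {6, 0, 4, 5}
  4. ckA   = {6, 0, 5}
  5. kcA   = {6, 0, 4, 1, 5}
  6. ckcA  = {2, 3}
  7. kckcA = {2, 3, 4}
  8. ckckcA = {6, 0, 1, 5}
k, c of each give nothing new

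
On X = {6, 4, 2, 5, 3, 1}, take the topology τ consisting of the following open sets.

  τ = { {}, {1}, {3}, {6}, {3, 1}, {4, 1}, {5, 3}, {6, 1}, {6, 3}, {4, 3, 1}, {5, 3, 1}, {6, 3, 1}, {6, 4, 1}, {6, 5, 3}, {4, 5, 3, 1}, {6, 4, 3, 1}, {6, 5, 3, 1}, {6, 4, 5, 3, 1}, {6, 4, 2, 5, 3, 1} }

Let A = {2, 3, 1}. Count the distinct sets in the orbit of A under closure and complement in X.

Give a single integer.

closure: X∖int(X∖A) = X∖{6} = {4, 2, 5, 3, 1}
Let k=closure and c=complement:
  1. A     = {2, 3, 1}
  2. kA    = {4, 2, 5, 3, 1}
  3. cA    = {6, 4, 5}
  4. ckA   = {6}
  5. kcA   = {6, 4, 2, 5}
  6. kckA  = {6, 2}
  7. ckcA  = {3, 1}
  8. ckckA = {4, 5, 3, 1}
— saturated at 8

8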